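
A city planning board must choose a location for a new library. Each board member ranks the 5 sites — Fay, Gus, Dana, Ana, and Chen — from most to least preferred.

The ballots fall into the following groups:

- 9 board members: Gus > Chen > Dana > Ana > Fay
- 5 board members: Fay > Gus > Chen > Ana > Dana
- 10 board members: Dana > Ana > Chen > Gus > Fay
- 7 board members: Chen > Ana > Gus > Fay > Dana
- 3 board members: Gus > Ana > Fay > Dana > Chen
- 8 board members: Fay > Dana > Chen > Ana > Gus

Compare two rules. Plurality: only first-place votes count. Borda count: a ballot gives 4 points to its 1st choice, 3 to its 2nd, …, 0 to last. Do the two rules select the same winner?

Plurality first-place counts: Fay 13, Gus 12, Dana 10, Ana 0, Chen 7 → Fay.
Borda totals: Fay 65, Gus 87, Dana 85, Ana 82, Chen 101 → Chen.
The two rules disagree: plurality picks Fay, Borda picks Chen.

No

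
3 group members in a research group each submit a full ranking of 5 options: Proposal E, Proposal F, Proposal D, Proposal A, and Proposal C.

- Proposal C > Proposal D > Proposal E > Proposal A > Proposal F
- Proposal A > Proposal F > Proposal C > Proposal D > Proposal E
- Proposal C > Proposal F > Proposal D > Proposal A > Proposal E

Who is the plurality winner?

First-place vote totals:
  Proposal E: 0
  Proposal F: 0
  Proposal D: 0
  Proposal A: 1
  Proposal C: 2
Proposal C has the most first-place votes.

Proposal C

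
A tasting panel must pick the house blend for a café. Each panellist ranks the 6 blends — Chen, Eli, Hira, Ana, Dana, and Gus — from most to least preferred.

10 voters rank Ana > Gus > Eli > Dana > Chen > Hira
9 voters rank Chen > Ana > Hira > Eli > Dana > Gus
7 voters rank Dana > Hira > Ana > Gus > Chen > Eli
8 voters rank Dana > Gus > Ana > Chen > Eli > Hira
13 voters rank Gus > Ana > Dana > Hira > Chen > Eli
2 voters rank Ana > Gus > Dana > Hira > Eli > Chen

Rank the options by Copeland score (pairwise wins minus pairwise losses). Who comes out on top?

Ana

Pairwise results:
  Chen vs Eli: Chen wins 37–12.
  Chen vs Hira: Chen wins 27–22.
  Chen vs Ana: Ana wins 40–9.
  Chen vs Dana: Dana wins 40–9.
  Chen vs Gus: Gus wins 40–9.
  Eli vs Hira: Hira wins 31–18.
  Eli vs Ana: Ana wins 49–0.
  Eli vs Dana: Dana wins 30–19.
  Eli vs Gus: Gus wins 40–9.
  Hira vs Ana: Ana wins 42–7.
  Hira vs Dana: Dana wins 40–9.
  Hira vs Gus: Gus wins 33–16.
  Ana vs Dana: Ana wins 34–15.
  Ana vs Gus: Ana wins 28–21.
  Dana vs Gus: Gus wins 25–24.
Copeland scores (wins − losses):
  Chen: 2 − 3 = -1
  Eli: 0 − 5 = -5
  Hira: 1 − 4 = -3
  Ana: 5 − 0 = 5
  Dana: 3 − 2 = 1
  Gus: 4 − 1 = 3
Ana has the best Copeland score.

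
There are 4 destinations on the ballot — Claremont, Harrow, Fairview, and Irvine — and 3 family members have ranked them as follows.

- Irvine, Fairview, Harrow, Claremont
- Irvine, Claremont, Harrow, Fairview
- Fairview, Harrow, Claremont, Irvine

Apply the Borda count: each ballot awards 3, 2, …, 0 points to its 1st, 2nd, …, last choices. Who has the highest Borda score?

Irvine

Borda scores:
  Claremont: 0 + 2 + 1 = 3
  Harrow: 1 + 1 + 2 = 4
  Fairview: 2 + 0 + 3 = 5
  Irvine: 3 + 3 + 0 = 6
Irvine has the highest total.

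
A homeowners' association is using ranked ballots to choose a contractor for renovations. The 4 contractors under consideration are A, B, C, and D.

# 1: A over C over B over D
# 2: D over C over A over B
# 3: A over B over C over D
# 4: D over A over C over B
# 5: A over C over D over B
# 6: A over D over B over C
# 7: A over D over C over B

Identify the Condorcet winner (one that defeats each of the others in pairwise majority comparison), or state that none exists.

Head-to-head results (7 voters total):
A vs B: A wins 7–0.
A vs C: A wins 6–1.
A vs D: A wins 5–2.
B vs C: C wins 5–2.
B vs D: D wins 5–2.
C vs D: D wins 4–3.
A beats each rival — B (7–0), C (6–1), D (5–2) — so A is the Condorcet winner.

A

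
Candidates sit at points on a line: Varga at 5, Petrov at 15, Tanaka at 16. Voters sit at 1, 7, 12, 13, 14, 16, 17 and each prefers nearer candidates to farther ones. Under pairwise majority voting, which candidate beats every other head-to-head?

With single-peaked preferences on a line, the Condorcet winner is the candidate closest to the median voter.
The median voter (position 13) is closest to Petrov at 15.
Check: Petrov vs Tanaka — voters closer to Petrov: 5 of 7.

Petrov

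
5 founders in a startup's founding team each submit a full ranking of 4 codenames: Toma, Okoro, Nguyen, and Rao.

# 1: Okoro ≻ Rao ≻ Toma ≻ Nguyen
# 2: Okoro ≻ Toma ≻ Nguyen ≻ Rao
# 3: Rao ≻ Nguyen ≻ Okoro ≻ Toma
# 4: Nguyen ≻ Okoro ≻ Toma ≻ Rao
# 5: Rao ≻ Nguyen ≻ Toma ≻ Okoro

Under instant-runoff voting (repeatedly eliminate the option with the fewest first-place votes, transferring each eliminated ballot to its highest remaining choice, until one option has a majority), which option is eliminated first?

Toma

Round 1: Okoro 2, Rao 2, Nguyen 1, Toma 0. Toma has the fewest and is eliminated.
Round 2: Okoro 2, Rao 2, Nguyen 1. Nguyen has the fewest and is eliminated.
Round 3: Okoro 3, Rao 2. Okoro has a majority.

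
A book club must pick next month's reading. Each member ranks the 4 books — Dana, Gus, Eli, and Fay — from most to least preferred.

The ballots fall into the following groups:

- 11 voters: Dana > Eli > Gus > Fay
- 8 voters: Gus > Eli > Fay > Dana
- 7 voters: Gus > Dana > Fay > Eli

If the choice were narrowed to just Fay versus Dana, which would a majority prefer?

Ballots ranking Fay above Dana: 8.
Ballots ranking Dana above Fay: 11+7 = 18.
Dana wins the head-to-head, 18–8.

Dana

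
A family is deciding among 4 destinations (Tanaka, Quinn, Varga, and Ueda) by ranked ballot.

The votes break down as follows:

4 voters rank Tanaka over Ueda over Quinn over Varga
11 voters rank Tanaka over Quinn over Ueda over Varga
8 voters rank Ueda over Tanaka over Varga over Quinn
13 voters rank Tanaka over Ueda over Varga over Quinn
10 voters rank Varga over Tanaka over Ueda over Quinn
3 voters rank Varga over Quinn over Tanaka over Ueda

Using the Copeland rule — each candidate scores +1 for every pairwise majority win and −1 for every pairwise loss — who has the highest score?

Tanaka

Pairwise results:
  Tanaka vs Quinn: Tanaka wins 46–3.
  Tanaka vs Varga: Tanaka wins 36–13.
  Tanaka vs Ueda: Tanaka wins 41–8.
  Quinn vs Varga: Varga wins 34–15.
  Quinn vs Ueda: Ueda wins 35–14.
  Varga vs Ueda: Ueda wins 36–13.
Copeland scores (wins − losses):
  Tanaka: 3 − 0 = 3
  Quinn: 0 − 3 = -3
  Varga: 1 − 2 = -1
  Ueda: 2 − 1 = 1
Tanaka has the best Copeland score.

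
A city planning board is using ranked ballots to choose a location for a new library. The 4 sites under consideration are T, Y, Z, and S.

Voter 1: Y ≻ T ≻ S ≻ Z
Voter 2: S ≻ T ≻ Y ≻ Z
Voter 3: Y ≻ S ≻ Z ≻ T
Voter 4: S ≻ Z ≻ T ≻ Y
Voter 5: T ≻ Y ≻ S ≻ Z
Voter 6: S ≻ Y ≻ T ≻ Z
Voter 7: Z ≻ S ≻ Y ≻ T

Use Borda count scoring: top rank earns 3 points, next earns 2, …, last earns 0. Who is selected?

Borda scores:
  T: 2 + 2 + 0 + 1 + 3 + 1 + 0 = 9
  Y: 3 + 1 + 3 + 0 + 2 + 2 + 1 = 12
  Z: 0 + 0 + 1 + 2 + 0 + 0 + 3 = 6
  S: 1 + 3 + 2 + 3 + 1 + 3 + 2 = 15
S has the highest total.

S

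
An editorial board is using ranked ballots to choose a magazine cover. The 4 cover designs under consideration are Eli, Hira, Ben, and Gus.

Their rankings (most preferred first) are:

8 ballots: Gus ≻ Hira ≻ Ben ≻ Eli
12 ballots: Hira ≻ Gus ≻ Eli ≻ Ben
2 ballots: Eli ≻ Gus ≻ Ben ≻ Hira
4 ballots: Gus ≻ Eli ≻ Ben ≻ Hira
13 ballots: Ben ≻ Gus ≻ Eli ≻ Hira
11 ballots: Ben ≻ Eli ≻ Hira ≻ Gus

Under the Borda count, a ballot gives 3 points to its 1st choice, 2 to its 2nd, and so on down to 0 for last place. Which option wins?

Borda scores:
  Eli: 8·0 + 12·1 + 2·3 + 4·2 + 13·1 + 11·2 = 61
  Hira: 8·2 + 12·3 + 2·0 + 4·0 + 13·0 + 11·1 = 63
  Ben: 8·1 + 12·0 + 2·1 + 4·1 + 13·3 + 11·3 = 86
  Gus: 8·3 + 12·2 + 2·2 + 4·3 + 13·2 + 11·0 = 90
Gus has the highest total.

Gus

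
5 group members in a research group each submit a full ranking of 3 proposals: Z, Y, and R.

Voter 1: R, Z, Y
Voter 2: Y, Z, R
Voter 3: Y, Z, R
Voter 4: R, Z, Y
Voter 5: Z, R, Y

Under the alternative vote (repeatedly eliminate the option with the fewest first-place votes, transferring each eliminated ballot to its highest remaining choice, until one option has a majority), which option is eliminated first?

Round 1: Y 2, R 2, Z 1. Z has the fewest and is eliminated.
Round 2: R 3, Y 2. R has a majority.

Z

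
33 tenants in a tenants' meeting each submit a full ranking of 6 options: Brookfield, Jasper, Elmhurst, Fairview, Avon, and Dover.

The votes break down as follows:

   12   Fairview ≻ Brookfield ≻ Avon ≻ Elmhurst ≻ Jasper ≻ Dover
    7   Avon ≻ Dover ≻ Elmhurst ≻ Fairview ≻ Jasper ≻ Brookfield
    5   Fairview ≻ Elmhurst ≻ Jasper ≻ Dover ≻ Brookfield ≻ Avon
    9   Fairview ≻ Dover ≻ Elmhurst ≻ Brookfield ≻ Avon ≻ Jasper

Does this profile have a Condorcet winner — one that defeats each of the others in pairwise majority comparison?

Head-to-head results (33 voters total):
Brookfield vs Jasper: Brookfield wins 21–12.
Brookfield vs Elmhurst: Elmhurst wins 21–12.
Brookfield vs Fairview: Fairview wins 33–0.
Brookfield vs Avon: Brookfield wins 26–7.
Brookfield vs Dover: Dover wins 21–12.
Jasper vs Elmhurst: Elmhurst wins 33–0.
Jasper vs Fairview: Fairview wins 33–0.
Jasper vs Avon: Avon wins 28–5.
Jasper vs Dover: Jasper wins 17–16.
Elmhurst vs Fairview: Fairview wins 26–7.
Elmhurst vs Avon: Avon wins 19–14.
Elmhurst vs Dover: Elmhurst wins 17–16.
Fairview vs Avon: Fairview wins 26–7.
Fairview vs Dover: Fairview wins 26–7.
Avon vs Dover: Avon wins 19–14.
Fairview beats each rival — Brookfield (33–0), Jasper (33–0), Elmhurst (26–7), Avon (26–7), Dover (26–7) — so Fairview is the Condorcet winner.

Yes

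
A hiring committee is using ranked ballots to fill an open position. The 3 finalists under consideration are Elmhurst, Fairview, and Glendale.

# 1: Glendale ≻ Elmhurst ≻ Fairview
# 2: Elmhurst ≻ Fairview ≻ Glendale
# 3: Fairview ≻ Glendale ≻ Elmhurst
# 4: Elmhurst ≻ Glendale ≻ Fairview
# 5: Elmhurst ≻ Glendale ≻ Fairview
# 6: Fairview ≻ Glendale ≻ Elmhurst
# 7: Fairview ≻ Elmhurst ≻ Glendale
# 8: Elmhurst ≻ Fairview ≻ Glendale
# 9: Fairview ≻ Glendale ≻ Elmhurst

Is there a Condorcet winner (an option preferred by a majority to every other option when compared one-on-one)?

Head-to-head results (9 voters total):
Elmhurst vs Fairview: Elmhurst wins 5–4.
Elmhurst vs Glendale: Elmhurst wins 5–4.
Fairview vs Glendale: Fairview wins 6–3.
Elmhurst beats each rival — Fairview (5–4), Glendale (5–4) — so Elmhurst is the Condorcet winner.

Yes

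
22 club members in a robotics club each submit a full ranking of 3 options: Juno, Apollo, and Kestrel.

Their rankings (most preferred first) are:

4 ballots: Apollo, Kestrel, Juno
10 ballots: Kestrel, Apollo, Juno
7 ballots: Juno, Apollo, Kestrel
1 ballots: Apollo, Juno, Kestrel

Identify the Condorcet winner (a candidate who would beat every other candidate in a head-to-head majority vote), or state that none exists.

Apollo

Head-to-head results (22 voters total):
Juno vs Apollo: Apollo wins 15–7.
Juno vs Kestrel: Kestrel wins 14–8.
Apollo vs Kestrel: Apollo wins 12–10.
Apollo beats each rival — Juno (15–7), Kestrel (12–10) — so Apollo is the Condorcet winner.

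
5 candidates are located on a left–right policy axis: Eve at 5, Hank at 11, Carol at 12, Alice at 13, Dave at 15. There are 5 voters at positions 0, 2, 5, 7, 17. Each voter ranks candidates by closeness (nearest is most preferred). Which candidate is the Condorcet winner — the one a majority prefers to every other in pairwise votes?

Eve

With single-peaked preferences on a line, the Condorcet winner is the candidate closest to the median voter.
The median voter (position 5) is closest to Eve at 5.
Check: Eve vs Hank — voters closer to Eve: 4 of 5.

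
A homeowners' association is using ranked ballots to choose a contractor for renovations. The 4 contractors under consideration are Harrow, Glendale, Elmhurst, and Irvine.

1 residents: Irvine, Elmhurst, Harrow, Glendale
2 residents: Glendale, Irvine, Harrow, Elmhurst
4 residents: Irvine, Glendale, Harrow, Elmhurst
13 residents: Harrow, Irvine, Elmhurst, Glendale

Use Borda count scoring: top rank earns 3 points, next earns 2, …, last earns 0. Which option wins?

Harrow

Borda scores:
  Harrow: 1 + 2·1 + 4·1 + 13·3 = 46
  Glendale: 0 + 2·3 + 4·2 + 13·0 = 14
  Elmhurst: 2 + 2·0 + 4·0 + 13·1 = 15
  Irvine: 3 + 2·2 + 4·3 + 13·2 = 45
Harrow has the highest total.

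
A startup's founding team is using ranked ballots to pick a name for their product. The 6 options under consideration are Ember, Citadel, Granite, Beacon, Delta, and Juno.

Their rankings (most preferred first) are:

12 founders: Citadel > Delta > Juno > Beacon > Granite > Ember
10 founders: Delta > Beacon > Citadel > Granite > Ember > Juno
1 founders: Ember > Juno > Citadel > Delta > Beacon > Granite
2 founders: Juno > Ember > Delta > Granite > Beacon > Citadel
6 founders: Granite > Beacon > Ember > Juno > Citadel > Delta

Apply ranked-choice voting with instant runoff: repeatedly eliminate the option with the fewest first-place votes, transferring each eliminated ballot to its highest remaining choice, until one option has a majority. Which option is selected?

Round 1: Citadel 12, Delta 10, Granite 6, Juno 2, Ember 1, Beacon 0. Beacon has the fewest and is eliminated.
Round 2: Citadel 12, Delta 10, Granite 6, Juno 2, Ember 1. Ember has the fewest and is eliminated.
Round 3: Citadel 12, Delta 10, Granite 6, Juno 3. Juno has the fewest and is eliminated.
Round 4: Citadel 13, Delta 12, Granite 6. Granite has the fewest and is eliminated.
Round 5: Citadel 19, Delta 12. Citadel has a majority.

Citadel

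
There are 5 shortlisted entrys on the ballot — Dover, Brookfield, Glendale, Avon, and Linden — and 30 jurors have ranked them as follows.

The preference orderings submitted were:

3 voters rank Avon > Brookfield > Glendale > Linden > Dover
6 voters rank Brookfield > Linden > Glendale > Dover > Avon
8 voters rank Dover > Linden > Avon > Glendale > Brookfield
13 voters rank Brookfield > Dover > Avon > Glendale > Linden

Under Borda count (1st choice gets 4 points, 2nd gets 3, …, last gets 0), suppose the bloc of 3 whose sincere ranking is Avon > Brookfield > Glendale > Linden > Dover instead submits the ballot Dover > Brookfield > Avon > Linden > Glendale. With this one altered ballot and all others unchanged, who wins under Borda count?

Borda totals with the altered ballot: Dover 89, Brookfield 85, Glendale 33, Avon 48, Linden 45.
The switch changes the winner from Brookfield to Dover.

Dover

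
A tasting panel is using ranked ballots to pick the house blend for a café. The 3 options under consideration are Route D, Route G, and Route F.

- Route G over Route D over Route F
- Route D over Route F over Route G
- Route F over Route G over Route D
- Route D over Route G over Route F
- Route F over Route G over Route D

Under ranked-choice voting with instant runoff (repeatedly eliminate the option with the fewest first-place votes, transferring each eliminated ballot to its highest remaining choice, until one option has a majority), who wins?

Route D

Round 1: Route D 2, Route F 2, Route G 1. Route G has the fewest and is eliminated.
Round 2: Route D 3, Route F 2. Route D has a majority.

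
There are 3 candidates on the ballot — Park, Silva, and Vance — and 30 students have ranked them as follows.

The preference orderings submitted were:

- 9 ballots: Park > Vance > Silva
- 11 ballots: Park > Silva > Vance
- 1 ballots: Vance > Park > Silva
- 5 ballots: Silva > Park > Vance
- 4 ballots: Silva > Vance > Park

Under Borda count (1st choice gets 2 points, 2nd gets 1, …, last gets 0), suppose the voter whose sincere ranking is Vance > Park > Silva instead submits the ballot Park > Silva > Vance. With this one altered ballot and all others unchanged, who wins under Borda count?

Borda totals with the altered ballot: Park 47, Silva 30, Vance 13.
The winner is unchanged: still Park.

Park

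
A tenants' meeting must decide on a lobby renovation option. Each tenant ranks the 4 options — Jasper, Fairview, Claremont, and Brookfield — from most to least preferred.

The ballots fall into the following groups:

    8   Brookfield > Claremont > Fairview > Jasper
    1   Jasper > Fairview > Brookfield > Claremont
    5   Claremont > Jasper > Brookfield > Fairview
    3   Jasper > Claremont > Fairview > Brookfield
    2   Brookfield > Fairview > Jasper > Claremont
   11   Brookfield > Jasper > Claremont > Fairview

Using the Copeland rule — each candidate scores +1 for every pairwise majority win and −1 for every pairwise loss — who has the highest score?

Brookfield

Pairwise results:
  Jasper vs Fairview: Jasper wins 20–10.
  Jasper vs Claremont: Jasper wins 17–13.
  Jasper vs Brookfield: Brookfield wins 21–9.
  Fairview vs Claremont: Claremont wins 27–3.
  Fairview vs Brookfield: Brookfield wins 26–4.
  Claremont vs Brookfield: Brookfield wins 22–8.
Copeland scores (wins − losses):
  Jasper: 2 − 1 = 1
  Fairview: 0 − 3 = -3
  Claremont: 1 − 2 = -1
  Brookfield: 3 − 0 = 3
Brookfield has the best Copeland score.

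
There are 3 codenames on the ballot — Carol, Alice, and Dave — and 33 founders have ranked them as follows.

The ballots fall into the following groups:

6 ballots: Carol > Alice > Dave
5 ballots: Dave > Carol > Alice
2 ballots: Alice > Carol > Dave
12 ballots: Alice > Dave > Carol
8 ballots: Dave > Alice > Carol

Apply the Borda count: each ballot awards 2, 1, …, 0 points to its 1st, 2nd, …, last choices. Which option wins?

Alice

Borda scores:
  Carol: 6·2 + 5·1 + 2·1 + 12·0 + 8·0 = 19
  Alice: 6·1 + 5·0 + 2·2 + 12·2 + 8·1 = 42
  Dave: 6·0 + 5·2 + 2·0 + 12·1 + 8·2 = 38
Alice has the highest total.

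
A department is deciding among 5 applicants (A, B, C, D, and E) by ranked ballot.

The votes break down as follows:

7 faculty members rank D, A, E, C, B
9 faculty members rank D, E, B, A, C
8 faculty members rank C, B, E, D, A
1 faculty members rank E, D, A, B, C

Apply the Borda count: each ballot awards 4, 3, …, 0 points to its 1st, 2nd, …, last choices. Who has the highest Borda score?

Borda scores:
  A: 7·3 + 9·1 + 8·0 + 2 = 32
  B: 7·0 + 9·2 + 8·3 + 1 = 43
  C: 7·1 + 9·0 + 8·4 + 0 = 39
  D: 7·4 + 9·4 + 8·1 + 3 = 75
  E: 7·2 + 9·3 + 8·2 + 4 = 61
D has the highest total.

D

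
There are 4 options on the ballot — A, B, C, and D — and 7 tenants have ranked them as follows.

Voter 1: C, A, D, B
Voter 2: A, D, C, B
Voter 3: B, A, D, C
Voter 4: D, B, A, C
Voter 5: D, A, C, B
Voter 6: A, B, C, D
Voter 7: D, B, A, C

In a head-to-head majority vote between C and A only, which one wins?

Ballots ranking C above A: 1.
Ballots ranking A above C: 6.
A wins the head-to-head, 6–1.

A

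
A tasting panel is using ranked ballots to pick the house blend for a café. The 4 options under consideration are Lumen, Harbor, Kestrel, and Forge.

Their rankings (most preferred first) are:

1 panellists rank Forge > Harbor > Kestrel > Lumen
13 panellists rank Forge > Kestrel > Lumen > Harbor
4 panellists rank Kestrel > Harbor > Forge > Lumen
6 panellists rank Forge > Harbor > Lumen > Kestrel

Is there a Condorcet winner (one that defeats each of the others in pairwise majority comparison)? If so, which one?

Head-to-head results (24 voters total):
Lumen vs Harbor: Lumen wins 13–11.
Lumen vs Kestrel: Kestrel wins 18–6.
Lumen vs Forge: Forge wins 24–0.
Harbor vs Kestrel: Kestrel wins 17–7.
Harbor vs Forge: Forge wins 20–4.
Kestrel vs Forge: Forge wins 20–4.
Forge beats each rival — Lumen (24–0), Harbor (20–4), Kestrel (20–4) — so Forge is the Condorcet winner.

Forge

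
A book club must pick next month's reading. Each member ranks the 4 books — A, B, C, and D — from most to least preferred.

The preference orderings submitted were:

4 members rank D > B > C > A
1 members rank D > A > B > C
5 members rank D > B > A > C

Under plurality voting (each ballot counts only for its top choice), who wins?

First-place vote totals:
  A: 0
  B: 0
  C: 0
  D: 10
D has the most first-place votes.

D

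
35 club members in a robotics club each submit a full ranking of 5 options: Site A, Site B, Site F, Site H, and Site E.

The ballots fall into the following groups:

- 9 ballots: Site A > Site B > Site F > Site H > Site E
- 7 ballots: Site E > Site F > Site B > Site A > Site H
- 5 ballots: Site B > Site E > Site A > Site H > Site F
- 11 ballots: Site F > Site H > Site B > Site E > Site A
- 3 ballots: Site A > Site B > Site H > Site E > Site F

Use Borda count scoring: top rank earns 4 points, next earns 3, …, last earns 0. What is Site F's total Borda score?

Borda scores:
  Site A: 9·4 + 7·1 + 5·2 + 11·0 + 3·4 = 65
  Site B: 9·3 + 7·2 + 5·4 + 11·2 + 3·3 = 92
  Site F: 9·2 + 7·3 + 5·0 + 11·4 + 3·0 = 83
  Site H: 9·1 + 7·0 + 5·1 + 11·3 + 3·2 = 53
  Site E: 9·0 + 7·4 + 5·3 + 11·1 + 3·1 = 57

83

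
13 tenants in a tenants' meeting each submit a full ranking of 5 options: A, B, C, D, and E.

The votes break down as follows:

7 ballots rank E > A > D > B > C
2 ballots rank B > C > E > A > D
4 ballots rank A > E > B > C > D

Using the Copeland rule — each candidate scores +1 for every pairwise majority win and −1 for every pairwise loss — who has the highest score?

Pairwise results:
  A vs B: A wins 11–2.
  A vs C: A wins 11–2.
  A vs D: A wins 13–0.
  A vs E: E wins 9–4.
  B vs C: B wins 13–0.
  B vs D: D wins 7–6.
  B vs E: E wins 11–2.
  C vs D: D wins 7–6.
  C vs E: E wins 11–2.
  D vs E: E wins 13–0.
Copeland scores (wins − losses):
  A: 3 − 1 = 2
  B: 1 − 3 = -2
  C: 0 − 4 = -4
  D: 2 − 2 = 0
  E: 4 − 0 = 4
E has the best Copeland score.

E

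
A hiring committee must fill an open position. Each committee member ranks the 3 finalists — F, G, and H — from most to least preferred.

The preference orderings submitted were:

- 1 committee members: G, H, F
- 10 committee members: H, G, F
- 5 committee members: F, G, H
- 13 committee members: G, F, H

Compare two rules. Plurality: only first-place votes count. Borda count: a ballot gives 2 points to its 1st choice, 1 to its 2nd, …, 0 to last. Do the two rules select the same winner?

Yes

Plurality first-place counts: F 5, G 14, H 10 → G.
Borda totals: F 23, G 43, H 21 → G.
The two rules agree on G.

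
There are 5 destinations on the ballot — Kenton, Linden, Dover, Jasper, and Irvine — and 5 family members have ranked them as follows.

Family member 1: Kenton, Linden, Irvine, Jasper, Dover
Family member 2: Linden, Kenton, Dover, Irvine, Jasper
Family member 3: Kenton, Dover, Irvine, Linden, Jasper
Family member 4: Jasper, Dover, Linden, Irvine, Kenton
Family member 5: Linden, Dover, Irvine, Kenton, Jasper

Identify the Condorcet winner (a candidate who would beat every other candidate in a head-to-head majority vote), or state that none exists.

Linden

Head-to-head results (5 voters total):
Kenton vs Linden: Linden wins 3–2.
Kenton vs Dover: Kenton wins 3–2.
Kenton vs Jasper: Kenton wins 4–1.
Kenton vs Irvine: Kenton wins 3–2.
Linden vs Dover: Linden wins 3–2.
Linden vs Jasper: Linden wins 4–1.
Linden vs Irvine: Linden wins 4–1.
Dover vs Jasper: Dover wins 3–2.
Dover vs Irvine: Dover wins 4–1.
Jasper vs Irvine: Irvine wins 4–1.
Linden beats each rival — Kenton (3–2), Dover (3–2), Jasper (4–1), Irvine (4–1) — so Linden is the Condorcet winner.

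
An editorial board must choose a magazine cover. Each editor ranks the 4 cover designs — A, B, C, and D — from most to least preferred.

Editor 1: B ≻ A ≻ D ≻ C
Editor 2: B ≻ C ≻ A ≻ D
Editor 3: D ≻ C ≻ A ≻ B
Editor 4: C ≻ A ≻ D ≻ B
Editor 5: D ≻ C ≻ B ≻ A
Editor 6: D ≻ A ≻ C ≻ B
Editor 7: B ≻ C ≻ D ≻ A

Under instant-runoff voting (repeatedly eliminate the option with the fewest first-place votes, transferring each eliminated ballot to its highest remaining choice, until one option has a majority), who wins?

D

Round 1: B 3, D 3, C 1, A 0. A has the fewest and is eliminated.
Round 2: B 3, D 3, C 1. C has the fewest and is eliminated.
Round 3: D 4, B 3. D has a majority.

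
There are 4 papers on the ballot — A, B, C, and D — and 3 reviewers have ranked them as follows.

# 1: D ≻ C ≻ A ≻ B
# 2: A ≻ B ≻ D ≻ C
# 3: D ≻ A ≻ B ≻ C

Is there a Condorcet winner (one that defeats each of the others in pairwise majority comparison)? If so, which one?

D

Head-to-head results (3 voters total):
A vs B: A wins 3–0.
A vs C: A wins 2–1.
A vs D: D wins 2–1.
B vs C: B wins 2–1.
B vs D: D wins 2–1.
C vs D: D wins 3–0.
D beats each rival — A (2–1), B (2–1), C (3–0) — so D is the Condorcet winner.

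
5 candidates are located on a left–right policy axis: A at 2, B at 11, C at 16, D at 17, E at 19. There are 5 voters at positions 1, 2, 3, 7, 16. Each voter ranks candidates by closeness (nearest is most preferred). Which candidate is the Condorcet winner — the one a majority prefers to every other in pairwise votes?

With single-peaked preferences on a line, the Condorcet winner is the candidate closest to the median voter.
The median voter (position 3) is closest to A at 2.
Check: A vs D — voters closer to A: 4 of 5.

A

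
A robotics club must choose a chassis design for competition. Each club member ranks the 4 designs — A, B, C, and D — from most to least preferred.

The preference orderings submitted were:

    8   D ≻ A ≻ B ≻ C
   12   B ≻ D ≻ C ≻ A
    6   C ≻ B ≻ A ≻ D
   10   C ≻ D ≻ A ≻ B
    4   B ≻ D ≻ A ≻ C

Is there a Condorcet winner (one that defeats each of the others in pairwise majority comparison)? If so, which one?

B

Head-to-head results (40 voters total):
A vs B: B wins 22–18.
A vs C: C wins 28–12.
A vs D: D wins 34–6.
B vs C: B wins 24–16.
B vs D: B wins 22–18.
C vs D: D wins 24–16.
B beats each rival — A (22–18), C (24–16), D (22–18) — so B is the Condorcet winner.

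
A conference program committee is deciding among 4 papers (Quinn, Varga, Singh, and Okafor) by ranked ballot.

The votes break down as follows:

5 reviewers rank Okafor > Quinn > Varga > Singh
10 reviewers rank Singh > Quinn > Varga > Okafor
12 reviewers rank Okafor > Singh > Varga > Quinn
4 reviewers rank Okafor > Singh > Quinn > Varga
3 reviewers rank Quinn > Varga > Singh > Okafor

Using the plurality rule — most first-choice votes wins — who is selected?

First-place vote totals:
  Quinn: 3
  Varga: 0
  Singh: 10
  Okafor: 21
Okafor has the most first-place votes.

Okafor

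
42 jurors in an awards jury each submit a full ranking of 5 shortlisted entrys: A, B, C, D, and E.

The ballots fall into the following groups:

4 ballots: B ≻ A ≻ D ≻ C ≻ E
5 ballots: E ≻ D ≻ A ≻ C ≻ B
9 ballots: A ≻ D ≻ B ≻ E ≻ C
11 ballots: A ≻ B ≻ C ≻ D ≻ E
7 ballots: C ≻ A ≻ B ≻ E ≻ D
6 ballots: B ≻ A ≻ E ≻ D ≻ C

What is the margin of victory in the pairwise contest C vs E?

2

Ballots ranking C above E: 4+11+7 = 22.
Ballots ranking E above C: 5+9+6 = 20.
C wins 22–20, a margin of 2.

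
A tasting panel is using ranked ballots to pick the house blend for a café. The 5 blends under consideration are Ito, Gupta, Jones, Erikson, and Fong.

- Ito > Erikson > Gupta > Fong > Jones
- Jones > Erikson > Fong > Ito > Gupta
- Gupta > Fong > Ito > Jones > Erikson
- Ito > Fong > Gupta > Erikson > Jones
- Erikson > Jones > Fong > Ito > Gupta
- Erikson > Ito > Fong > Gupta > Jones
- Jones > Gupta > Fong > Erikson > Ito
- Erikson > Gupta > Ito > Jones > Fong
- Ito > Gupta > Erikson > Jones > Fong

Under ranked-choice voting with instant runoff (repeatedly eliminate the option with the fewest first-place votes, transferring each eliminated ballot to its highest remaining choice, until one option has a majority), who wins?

Round 1: Ito 3, Erikson 3, Jones 2, Gupta 1, Fong 0. Fong has the fewest and is eliminated.
Round 2: Ito 3, Erikson 3, Jones 2, Gupta 1. Gupta has the fewest and is eliminated.
Round 3: Ito 4, Erikson 3, Jones 2. Jones has the fewest and is eliminated.
Round 4: Erikson 5, Ito 4. Erikson has a majority.

Erikson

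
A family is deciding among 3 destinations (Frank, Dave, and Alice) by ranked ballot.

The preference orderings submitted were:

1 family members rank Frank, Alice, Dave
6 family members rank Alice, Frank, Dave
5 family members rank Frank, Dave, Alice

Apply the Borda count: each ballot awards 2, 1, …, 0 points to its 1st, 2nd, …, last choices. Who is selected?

Borda scores:
  Frank: 2 + 6·1 + 5·2 = 18
  Dave: 0 + 6·0 + 5·1 = 5
  Alice: 1 + 6·2 + 5·0 = 13
Frank has the highest total.

Frank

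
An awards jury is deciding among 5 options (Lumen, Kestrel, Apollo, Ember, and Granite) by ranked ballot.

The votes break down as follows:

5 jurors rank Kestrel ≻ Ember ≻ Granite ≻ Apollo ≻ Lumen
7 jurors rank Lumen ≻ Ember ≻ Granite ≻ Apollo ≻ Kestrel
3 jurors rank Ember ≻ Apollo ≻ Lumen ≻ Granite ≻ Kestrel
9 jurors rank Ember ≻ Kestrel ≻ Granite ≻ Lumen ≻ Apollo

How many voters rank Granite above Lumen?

Ballots ranking Granite above Lumen: 5+9 = 14.
Ballots ranking Lumen above Granite: 7+3 = 10.
So 14 of 24 voters prefer Granite to Lumen.

14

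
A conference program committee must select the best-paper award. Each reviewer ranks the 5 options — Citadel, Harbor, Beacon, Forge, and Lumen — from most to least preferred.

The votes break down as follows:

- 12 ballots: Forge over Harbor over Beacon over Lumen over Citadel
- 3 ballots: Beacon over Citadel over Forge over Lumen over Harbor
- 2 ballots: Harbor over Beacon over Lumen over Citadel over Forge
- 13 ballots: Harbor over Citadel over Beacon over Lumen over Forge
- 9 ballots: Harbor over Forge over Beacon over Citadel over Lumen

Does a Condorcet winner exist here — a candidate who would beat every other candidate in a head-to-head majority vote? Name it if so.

Head-to-head results (39 voters total):
Citadel vs Harbor: Harbor wins 36–3.
Citadel vs Beacon: Beacon wins 26–13.
Citadel vs Forge: Forge wins 21–18.
Citadel vs Lumen: Citadel wins 25–14.
Harbor vs Beacon: Harbor wins 36–3.
Harbor vs Forge: Harbor wins 24–15.
Harbor vs Lumen: Harbor wins 36–3.
Beacon vs Forge: Forge wins 21–18.
Beacon vs Lumen: Beacon wins 39–0.
Forge vs Lumen: Forge wins 24–15.
Harbor beats each rival — Citadel (36–3), Beacon (36–3), Forge (24–15), Lumen (36–3) — so Harbor is the Condorcet winner.

Harbor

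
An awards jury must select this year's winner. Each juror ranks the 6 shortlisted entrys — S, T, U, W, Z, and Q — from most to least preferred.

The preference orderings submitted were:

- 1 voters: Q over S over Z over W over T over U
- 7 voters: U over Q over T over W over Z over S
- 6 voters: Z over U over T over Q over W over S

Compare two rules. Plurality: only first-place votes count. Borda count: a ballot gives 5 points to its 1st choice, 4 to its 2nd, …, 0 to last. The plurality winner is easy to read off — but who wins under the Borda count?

U

Plurality first-place counts: S 0, T 0, U 7, W 0, Z 6, Q 1 → U.
Borda totals: S 4, T 40, U 59, W 22, Z 40, Q 45 → U.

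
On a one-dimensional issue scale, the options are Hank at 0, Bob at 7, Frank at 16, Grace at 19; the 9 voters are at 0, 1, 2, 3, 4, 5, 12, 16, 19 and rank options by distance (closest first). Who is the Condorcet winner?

With single-peaked preferences on a line, the Condorcet winner is the candidate closest to the median voter.
The median voter (position 4) is closest to Bob at 7.
Check: Bob vs Frank — voters closer to Bob: 6 of 9.

Bob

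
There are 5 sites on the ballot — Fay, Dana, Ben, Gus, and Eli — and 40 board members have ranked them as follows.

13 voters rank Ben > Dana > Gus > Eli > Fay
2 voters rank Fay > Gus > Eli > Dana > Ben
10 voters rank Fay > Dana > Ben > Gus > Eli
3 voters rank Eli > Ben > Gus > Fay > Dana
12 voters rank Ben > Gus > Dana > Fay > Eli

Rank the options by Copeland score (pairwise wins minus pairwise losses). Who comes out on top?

Ben

Pairwise results:
  Fay vs Dana: Dana wins 25–15.
  Fay vs Ben: Ben wins 28–12.
  Fay vs Gus: Gus wins 28–12.
  Fay vs Eli: Fay wins 24–16.
  Dana vs Ben: Ben wins 28–12.
  Dana vs Gus: Dana wins 23–17.
  Dana vs Eli: Dana wins 35–5.
  Ben vs Gus: Ben wins 38–2.
  Ben vs Eli: Ben wins 35–5.
  Gus vs Eli: Gus wins 37–3.
Copeland scores (wins − losses):
  Fay: 1 − 3 = -2
  Dana: 3 − 1 = 2
  Ben: 4 − 0 = 4
  Gus: 2 − 2 = 0
  Eli: 0 − 4 = -4
Ben has the best Copeland score.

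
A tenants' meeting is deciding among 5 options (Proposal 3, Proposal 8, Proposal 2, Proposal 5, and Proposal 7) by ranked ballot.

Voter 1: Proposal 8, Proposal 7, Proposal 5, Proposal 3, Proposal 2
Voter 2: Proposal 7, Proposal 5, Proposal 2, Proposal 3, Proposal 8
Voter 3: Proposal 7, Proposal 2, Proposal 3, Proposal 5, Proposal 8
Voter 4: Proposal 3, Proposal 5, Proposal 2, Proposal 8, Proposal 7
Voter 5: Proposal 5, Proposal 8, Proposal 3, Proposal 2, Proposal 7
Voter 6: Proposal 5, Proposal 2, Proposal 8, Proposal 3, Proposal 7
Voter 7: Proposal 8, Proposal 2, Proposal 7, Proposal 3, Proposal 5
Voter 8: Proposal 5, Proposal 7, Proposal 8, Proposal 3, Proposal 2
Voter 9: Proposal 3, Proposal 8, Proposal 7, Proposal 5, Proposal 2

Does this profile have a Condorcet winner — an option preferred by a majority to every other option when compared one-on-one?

Head-to-head results (9 voters total):
Proposal 3 vs Proposal 8: Proposal 8 wins 5–4.
Proposal 3 vs Proposal 2: Proposal 3 wins 5–4.
Proposal 3 vs Proposal 5: Proposal 5 wins 5–4.
Proposal 3 vs Proposal 7: Proposal 7 wins 5–4.
Proposal 8 vs Proposal 2: Proposal 8 wins 5–4.
Proposal 8 vs Proposal 5: Proposal 5 wins 6–3.
Proposal 8 vs Proposal 7: Proposal 8 wins 6–3.
Proposal 2 vs Proposal 5: Proposal 5 wins 7–2.
Proposal 2 vs Proposal 7: Proposal 7 wins 5–4.
Proposal 5 vs Proposal 7: Proposal 7 wins 5–4.
No candidate beats all others: Proposal 8 beats Proposal 7 beats Proposal 5 beats Proposal 8, a majority cycle.

No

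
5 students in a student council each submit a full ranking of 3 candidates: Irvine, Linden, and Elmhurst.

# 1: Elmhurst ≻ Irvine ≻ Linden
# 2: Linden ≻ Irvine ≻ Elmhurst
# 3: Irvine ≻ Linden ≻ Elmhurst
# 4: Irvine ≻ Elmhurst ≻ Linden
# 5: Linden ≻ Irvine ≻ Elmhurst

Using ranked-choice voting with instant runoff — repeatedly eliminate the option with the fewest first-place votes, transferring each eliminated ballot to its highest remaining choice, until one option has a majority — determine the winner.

Round 1: Irvine 2, Linden 2, Elmhurst 1. Elmhurst has the fewest and is eliminated.
Round 2: Irvine 3, Linden 2. Irvine has a majority.

Irvine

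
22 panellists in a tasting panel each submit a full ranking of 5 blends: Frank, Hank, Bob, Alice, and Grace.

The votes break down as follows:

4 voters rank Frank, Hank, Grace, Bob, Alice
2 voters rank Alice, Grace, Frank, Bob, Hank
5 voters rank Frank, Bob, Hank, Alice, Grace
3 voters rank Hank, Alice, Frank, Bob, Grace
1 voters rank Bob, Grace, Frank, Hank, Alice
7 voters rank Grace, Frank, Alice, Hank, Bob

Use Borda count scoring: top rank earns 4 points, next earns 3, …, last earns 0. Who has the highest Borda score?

Frank

Borda scores:
  Frank: 4·4 + 2·2 + 5·4 + 3·2 + 2 + 7·3 = 69
  Hank: 4·3 + 2·0 + 5·2 + 3·4 + 1 + 7·1 = 42
  Bob: 4·1 + 2·1 + 5·3 + 3·1 + 4 + 7·0 = 28
  Alice: 4·0 + 2·4 + 5·1 + 3·3 + 0 + 7·2 = 36
  Grace: 4·2 + 2·3 + 5·0 + 3·0 + 3 + 7·4 = 45
Frank has the highest total.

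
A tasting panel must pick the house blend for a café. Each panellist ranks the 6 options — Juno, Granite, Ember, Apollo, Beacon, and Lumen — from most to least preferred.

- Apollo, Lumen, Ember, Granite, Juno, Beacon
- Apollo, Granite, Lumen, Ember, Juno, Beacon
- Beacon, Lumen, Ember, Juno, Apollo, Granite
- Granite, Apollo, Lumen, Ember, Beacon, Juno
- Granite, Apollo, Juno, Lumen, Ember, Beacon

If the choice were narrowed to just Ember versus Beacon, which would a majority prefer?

Ember

Ballots ranking Ember above Beacon: 4.
Ballots ranking Beacon above Ember: 1.
Ember wins the head-to-head, 4–1.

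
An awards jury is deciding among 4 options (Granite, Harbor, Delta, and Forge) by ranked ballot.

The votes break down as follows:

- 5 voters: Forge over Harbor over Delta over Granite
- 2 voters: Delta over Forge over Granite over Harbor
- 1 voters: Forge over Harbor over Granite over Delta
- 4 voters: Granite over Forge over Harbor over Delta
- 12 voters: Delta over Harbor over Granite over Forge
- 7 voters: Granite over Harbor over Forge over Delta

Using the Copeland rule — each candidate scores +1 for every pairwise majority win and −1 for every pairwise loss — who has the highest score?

Harbor

Pairwise results:
  Granite vs Harbor: Harbor wins 18–13.
  Granite vs Delta: Delta wins 19–12.
  Granite vs Forge: Granite wins 23–8.
  Harbor vs Delta: Harbor wins 17–14.
  Harbor vs Forge: Harbor wins 19–12.
  Delta vs Forge: Forge wins 17–14.
Copeland scores (wins − losses):
  Granite: 1 − 2 = -1
  Harbor: 3 − 0 = 3
  Delta: 1 − 2 = -1
  Forge: 1 − 2 = -1
Harbor has the best Copeland score.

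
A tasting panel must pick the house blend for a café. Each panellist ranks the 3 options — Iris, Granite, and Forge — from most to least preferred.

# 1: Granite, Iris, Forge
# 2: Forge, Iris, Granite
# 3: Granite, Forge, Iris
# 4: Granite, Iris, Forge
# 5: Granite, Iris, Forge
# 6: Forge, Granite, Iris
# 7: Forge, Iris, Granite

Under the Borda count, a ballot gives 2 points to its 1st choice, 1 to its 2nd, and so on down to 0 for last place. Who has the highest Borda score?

Granite

Borda scores:
  Iris: 1 + 1 + 0 + 1 + 1 + 0 + 1 = 5
  Granite: 2 + 0 + 2 + 2 + 2 + 1 + 0 = 9
  Forge: 0 + 2 + 1 + 0 + 0 + 2 + 2 = 7
Granite has the highest total.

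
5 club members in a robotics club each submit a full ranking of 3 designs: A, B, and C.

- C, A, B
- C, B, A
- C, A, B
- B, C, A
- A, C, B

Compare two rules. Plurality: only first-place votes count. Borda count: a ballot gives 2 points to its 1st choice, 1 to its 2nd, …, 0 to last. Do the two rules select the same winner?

Plurality first-place counts: A 1, B 1, C 3 → C.
Borda totals: A 4, B 3, C 8 → C.
The two rules agree on C.

Yes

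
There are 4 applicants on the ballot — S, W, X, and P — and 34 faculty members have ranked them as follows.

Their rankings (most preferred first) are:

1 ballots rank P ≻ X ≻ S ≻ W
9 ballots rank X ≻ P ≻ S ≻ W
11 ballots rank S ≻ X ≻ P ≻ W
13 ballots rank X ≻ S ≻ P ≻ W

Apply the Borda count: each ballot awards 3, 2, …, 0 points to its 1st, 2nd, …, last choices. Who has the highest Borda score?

X

Borda scores:
  S: 1 + 9·1 + 11·3 + 13·2 = 69
  W: 0 + 9·0 + 11·0 + 13·0 = 0
  X: 2 + 9·3 + 11·2 + 13·3 = 90
  P: 3 + 9·2 + 11·1 + 13·1 = 45
X has the highest total.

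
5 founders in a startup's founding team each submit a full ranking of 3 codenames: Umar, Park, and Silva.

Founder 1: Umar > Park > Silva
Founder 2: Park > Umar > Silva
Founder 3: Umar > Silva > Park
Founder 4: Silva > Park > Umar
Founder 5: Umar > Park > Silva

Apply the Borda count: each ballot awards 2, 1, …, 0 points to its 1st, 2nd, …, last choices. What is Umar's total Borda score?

7

Borda scores:
  Umar: 2 + 1 + 2 + 0 + 2 = 7
  Park: 1 + 2 + 0 + 1 + 1 = 5
  Silva: 0 + 0 + 1 + 2 + 0 = 3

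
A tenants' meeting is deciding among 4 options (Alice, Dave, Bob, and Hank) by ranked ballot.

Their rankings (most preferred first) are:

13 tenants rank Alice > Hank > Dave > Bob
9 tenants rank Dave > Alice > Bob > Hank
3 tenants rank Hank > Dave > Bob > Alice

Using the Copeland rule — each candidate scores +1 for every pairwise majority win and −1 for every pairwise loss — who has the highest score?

Alice

Pairwise results:
  Alice vs Dave: Alice wins 13–12.
  Alice vs Bob: Alice wins 22–3.
  Alice vs Hank: Alice wins 22–3.
  Dave vs Bob: Dave wins 25–0.
  Dave vs Hank: Hank wins 16–9.
  Bob vs Hank: Hank wins 16–9.
Copeland scores (wins − losses):
  Alice: 3 − 0 = 3
  Dave: 1 − 2 = -1
  Bob: 0 − 3 = -3
  Hank: 2 − 1 = 1
Alice has the best Copeland score.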